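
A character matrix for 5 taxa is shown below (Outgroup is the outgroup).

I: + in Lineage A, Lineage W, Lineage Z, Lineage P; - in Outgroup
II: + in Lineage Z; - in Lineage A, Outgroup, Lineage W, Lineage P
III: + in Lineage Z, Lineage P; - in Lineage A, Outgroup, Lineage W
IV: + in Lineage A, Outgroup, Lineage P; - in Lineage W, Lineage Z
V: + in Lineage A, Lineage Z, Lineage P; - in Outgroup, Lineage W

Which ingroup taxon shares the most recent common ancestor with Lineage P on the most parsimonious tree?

Lineage Z

Character polarity is set by the outgroup: the derived state is whichever differs from the outgroup's state, so for IV the derived state is '-', and for the remaining characters it is '+'.
I (derived state '+') is shared by all ingroup taxa — unites the whole ingroup.
II: derived state '+' in Lineage Z only — an autapomorphy, so it tells us nothing about relationships among taxa.
Only Lineage P and Lineage Z show the derived state '+' for III, supporting them as a clade.
IV (state '-') occurs in Lineage W and Lineage Z but conflicts with the nesting implied by the other characters — most parsimoniously interpreted as homoplasy.
V (derived state '+') is shared by Lineage A, Lineage P, and Lineage Z — a synapomorphy uniting that clade.
Most parsimonious ingroup topology: (((Lineage Z,Lineage P),Lineage A),Lineage W).
Lineage P and Lineage Z form a cherry on this tree, so they are sister taxa.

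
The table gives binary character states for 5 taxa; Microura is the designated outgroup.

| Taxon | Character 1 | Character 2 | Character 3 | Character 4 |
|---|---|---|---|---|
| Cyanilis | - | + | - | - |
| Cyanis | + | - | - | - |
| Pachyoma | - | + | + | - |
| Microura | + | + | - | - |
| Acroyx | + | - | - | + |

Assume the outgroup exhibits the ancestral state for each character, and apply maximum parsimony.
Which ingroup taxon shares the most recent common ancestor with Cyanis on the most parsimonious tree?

Character polarity is set by the outgroup: the derived state is whichever differs from the outgroup's state, so for Character 1, Character 2 the derived state is '-', and for the remaining characters it is '+'.
Character 1: derived state '-' in Cyanilis and Pachyoma only — synapomorphy for {Cyanilis, Pachyoma}.
Character 2 (derived state '-') is shared by Acroyx and Cyanis — a synapomorphy uniting that clade.
Character 3 (derived state '+') is unique to Pachyoma (autapomorphy; uninformative for grouping).
Character 4 (derived state '+') is unique to Acroyx (autapomorphy; uninformative for grouping).
Most parsimonious ingroup topology: ((Pachyoma,Cyanilis),(Cyanis,Acroyx)).
Cyanis and Acroyx form a cherry on this tree, so they are sister taxa.

Acroyx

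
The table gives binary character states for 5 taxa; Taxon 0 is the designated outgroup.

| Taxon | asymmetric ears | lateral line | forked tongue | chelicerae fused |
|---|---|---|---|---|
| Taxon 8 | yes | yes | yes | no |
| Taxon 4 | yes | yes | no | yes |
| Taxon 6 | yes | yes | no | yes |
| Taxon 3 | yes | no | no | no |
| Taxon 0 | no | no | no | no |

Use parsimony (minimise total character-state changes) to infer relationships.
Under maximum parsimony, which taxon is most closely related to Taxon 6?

Taxon 4

The outgroup has state 'no' for every character, so 'yes' is the derived state throughout.
All ingroup taxa share the derived state 'yes' for asymmetric ears; it defines the ingroup but does not resolve relationships within it.
Only Taxon 4, Taxon 6, and Taxon 8 show the derived state 'yes' for lateral line, supporting them as a clade.
forked tongue: derived state 'yes' in Taxon 8 only — an autapomorphy, so it tells us nothing about relationships among taxa.
chelicerae fused: derived state 'yes' in Taxon 4 and Taxon 6 only — synapomorphy for {Taxon 4, Taxon 6}.
Most parsimonious ingroup topology: (Taxon 3,((Taxon 4,Taxon 6),Taxon 8)).
Taxon 6 and Taxon 4 form a cherry on this tree, so they are sister taxa.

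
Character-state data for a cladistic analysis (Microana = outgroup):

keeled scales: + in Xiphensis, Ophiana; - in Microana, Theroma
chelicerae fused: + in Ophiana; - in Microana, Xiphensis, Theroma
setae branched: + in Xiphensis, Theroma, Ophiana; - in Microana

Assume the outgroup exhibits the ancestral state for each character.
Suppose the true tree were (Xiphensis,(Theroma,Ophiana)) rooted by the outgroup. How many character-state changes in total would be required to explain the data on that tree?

Map each character onto (Xiphensis,(Theroma,Ophiana)) (rooted by Microana) and count the minimum state changes it requires (Fitch parsimony):
keeled scales: 2; chelicerae fused: 1; setae branched: 1.
Total tree length = 4.

4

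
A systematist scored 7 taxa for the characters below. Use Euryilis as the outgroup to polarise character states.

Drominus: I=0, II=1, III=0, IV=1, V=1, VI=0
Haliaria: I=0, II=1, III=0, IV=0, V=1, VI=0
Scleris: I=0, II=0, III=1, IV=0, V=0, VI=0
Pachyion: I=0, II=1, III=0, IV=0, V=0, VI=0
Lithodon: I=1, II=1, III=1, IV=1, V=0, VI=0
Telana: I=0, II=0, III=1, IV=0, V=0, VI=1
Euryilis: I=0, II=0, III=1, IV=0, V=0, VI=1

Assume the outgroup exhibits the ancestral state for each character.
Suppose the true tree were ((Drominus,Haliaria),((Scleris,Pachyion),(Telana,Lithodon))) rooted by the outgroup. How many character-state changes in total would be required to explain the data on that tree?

Map each character onto ((Drominus,Haliaria),((Scleris,Pachyion),(Telana,Lithodon))) (rooted by Euryilis) and count the minimum state changes it requires (Fitch parsimony):
I: 1; II: 3; III: 2; IV: 2; V: 1; VI: 2.
Total tree length = 11.

11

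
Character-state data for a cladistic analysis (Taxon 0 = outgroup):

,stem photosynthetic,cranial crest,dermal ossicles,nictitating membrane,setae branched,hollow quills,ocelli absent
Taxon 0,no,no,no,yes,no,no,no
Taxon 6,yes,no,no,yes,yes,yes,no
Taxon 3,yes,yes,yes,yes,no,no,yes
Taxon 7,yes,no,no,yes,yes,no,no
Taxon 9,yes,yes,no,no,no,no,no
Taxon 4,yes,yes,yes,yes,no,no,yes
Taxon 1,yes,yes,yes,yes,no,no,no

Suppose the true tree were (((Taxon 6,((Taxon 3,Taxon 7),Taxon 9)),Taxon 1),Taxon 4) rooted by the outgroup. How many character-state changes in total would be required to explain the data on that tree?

13

Map each character onto (((Taxon 6,((Taxon 3,Taxon 7),Taxon 9)),Taxon 1),Taxon 4) (rooted by Taxon 0) and count the minimum state changes it requires (Fitch parsimony):
stem photosynthetic: 1; cranial crest: 3; dermal ossicles: 3; nictitating membrane: 1; setae branched: 2; hollow quills: 1; ocelli absent: 2.
Total tree length = 13.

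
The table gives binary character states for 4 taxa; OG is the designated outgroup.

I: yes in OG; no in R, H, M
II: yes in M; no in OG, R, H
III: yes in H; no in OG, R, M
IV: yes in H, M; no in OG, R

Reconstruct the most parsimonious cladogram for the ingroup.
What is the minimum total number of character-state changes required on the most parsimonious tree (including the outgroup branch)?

4

Character polarity is set by the outgroup: the derived state is whichever differs from the outgroup's state, so for I the derived state is 'no', and for the remaining characters it is 'yes'.
All ingroup taxa share the derived state 'no' for I; it defines the ingroup but does not resolve relationships within it.
II (derived state 'yes') is unique to M (autapomorphy; uninformative for grouping).
III: derived state 'yes' in H only — an autapomorphy, so it tells us nothing about relationships among taxa.
IV (derived state 'yes') is shared by H and M — a synapomorphy uniting that clade.
Most parsimonious ingroup topology: (R,(M,H)).
Changes per character on this tree: I: 1; II: 1; III: 1; IV: 1.
Total = 4.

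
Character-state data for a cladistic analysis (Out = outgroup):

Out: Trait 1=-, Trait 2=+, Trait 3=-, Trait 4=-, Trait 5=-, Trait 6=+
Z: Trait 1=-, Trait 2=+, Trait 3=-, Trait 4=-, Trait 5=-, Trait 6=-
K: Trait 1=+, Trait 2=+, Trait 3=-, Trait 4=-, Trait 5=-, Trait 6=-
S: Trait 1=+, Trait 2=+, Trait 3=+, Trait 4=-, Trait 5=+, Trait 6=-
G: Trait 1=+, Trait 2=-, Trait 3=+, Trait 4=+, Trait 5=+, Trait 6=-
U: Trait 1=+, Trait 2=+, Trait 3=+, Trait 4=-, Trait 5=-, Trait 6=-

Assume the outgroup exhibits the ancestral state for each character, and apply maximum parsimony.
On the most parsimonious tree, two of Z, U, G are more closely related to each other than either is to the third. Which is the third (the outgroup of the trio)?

Character polarity is set by the outgroup: the derived state is whichever differs from the outgroup's state, so for Trait 2, Trait 6 the derived state is '-', and for the remaining characters it is '+'.
Only G, K, S, and U show the derived state '+' for Trait 1, supporting them as a clade.
Trait 2: derived state '-' in G only — an autapomorphy, so it tells us nothing about relationships among taxa.
Trait 3: derived state '+' in G, S, and U only — synapomorphy for {G, S, U}.
Trait 4: derived state '+' in G only — an autapomorphy, so it tells us nothing about relationships among taxa.
Trait 5: derived state '+' in G and S only — synapomorphy for {G, S}.
All ingroup taxa share the derived state '-' for Trait 6; it defines the ingroup but does not resolve relationships within it.
Most parsimonious ingroup topology: (Z,(K,((S,G),U))).
G and U share a more recent common ancestor with each other than either does with Z, so Z is the least closely related of the three.

Z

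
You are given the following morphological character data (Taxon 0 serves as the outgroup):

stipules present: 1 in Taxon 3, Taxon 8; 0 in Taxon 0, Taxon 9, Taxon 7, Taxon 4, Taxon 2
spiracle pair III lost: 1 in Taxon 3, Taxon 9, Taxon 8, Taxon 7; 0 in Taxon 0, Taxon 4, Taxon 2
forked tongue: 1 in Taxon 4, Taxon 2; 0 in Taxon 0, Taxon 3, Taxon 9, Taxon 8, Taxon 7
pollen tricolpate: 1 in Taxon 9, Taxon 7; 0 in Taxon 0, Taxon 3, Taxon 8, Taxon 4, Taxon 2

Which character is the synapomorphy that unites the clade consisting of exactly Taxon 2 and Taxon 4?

The outgroup has state '0' for every character, so '1' is the derived state throughout.
Only Taxon 3 and Taxon 8 show the derived state '1' for stipules present, supporting them as a clade.
spiracle pair III lost (derived state '1') is shared by Taxon 3, Taxon 7, Taxon 8, and Taxon 9 — a synapomorphy uniting that clade.
forked tongue: derived state '1' in Taxon 2 and Taxon 4 only — synapomorphy for {Taxon 2, Taxon 4}.
pollen tricolpate (derived state '1') is shared by Taxon 7 and Taxon 9 — a synapomorphy uniting that clade.
Most parsimonious ingroup topology: (((Taxon 3,Taxon 8),(Taxon 9,Taxon 7)),(Taxon 4,Taxon 2)).
The clade {Taxon 2, Taxon 4} is supported by forked tongue: its derived state '1' occurs in exactly those taxa and in no other taxon (including the outgroup).

forked tongue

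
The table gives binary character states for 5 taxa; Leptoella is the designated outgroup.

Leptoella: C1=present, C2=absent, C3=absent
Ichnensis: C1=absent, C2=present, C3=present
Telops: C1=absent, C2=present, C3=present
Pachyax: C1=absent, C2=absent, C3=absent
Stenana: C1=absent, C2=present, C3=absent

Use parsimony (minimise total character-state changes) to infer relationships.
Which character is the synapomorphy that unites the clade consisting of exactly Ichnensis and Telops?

Character polarity is set by the outgroup: the derived state is whichever differs from the outgroup's state, so for C1 the derived state is 'absent', and for the remaining characters it is 'present'.
All ingroup taxa share the derived state 'absent' for C1; it defines the ingroup but does not resolve relationships within it.
Only Ichnensis, Stenana, and Telops show the derived state 'present' for C2, supporting them as a clade.
Only Ichnensis and Telops show the derived state 'present' for C3, supporting them as a clade.
Most parsimonious ingroup topology: (((Ichnensis,Telops),Stenana),Pachyax).
The clade {Ichnensis, Telops} is supported by C3: its derived state 'present' occurs in exactly those taxa and in no other taxon (including the outgroup).

C3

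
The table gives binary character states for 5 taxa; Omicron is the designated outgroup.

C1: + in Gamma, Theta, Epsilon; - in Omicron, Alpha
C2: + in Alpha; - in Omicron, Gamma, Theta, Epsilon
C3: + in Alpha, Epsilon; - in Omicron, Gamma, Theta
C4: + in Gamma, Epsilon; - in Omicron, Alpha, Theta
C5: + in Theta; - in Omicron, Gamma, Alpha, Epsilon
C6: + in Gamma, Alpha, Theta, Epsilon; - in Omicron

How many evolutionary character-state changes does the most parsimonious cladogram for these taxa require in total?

The outgroup has state '-' for every character, so '+' is the derived state throughout.
C1 (derived state '+') is shared by Epsilon, Gamma, and Theta — a synapomorphy uniting that clade.
C2 (derived state '+') is unique to Alpha (autapomorphy; uninformative for grouping).
C3 (state '+') occurs in Alpha and Epsilon but conflicts with the nesting implied by the other characters — most parsimoniously interpreted as homoplasy.
Only Epsilon and Gamma show the derived state '+' for C4, supporting them as a clade.
C5: derived state '+' in Theta only — an autapomorphy, so it tells us nothing about relationships among taxa.
C6 (derived state '+') is shared by all ingroup taxa — unites the whole ingroup.
Most parsimonious ingroup topology: ((Theta,(Gamma,Epsilon)),Alpha).
Changes per character on this tree: C1: 1; C2: 1; C3: 2; C4: 1; C5: 1; C6: 1.
Total = 7.

7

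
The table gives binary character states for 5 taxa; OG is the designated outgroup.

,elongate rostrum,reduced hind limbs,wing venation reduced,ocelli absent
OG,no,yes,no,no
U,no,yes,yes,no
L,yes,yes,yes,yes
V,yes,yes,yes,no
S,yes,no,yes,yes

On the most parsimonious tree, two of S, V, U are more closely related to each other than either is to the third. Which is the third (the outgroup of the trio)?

U

Character polarity is set by the outgroup: the derived state is whichever differs from the outgroup's state, so for reduced hind limbs the derived state is 'no', and for the remaining characters it is 'yes'.
elongate rostrum: derived state 'yes' in L, S, and V only — synapomorphy for {L, S, V}.
reduced hind limbs: derived state 'no' in S only — an autapomorphy, so it tells us nothing about relationships among taxa.
wing venation reduced (derived state 'yes') is shared by all ingroup taxa — unites the whole ingroup.
ocelli absent (derived state 'yes') is shared by L and S — a synapomorphy uniting that clade.
Most parsimonious ingroup topology: (U,((L,S),V)).
S and V share a more recent common ancestor with each other than either does with U, so U is the least closely related of the three.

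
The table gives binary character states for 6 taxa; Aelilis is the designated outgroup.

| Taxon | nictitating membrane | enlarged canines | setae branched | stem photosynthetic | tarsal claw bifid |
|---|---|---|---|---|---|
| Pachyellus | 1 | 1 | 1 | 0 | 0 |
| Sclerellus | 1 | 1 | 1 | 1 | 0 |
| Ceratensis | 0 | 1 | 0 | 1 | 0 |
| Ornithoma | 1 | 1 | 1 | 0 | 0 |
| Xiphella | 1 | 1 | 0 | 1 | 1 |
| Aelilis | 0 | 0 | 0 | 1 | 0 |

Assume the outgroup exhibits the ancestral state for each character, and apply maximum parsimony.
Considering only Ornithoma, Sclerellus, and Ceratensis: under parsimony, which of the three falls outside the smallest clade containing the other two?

Ceratensis

Character polarity is set by the outgroup: the derived state is whichever differs from the outgroup's state, so for stem photosynthetic the derived state is '0', and for the remaining characters it is '1'.
nictitating membrane (derived state '1') is shared by Ornithoma, Pachyellus, Sclerellus, and Xiphella — a synapomorphy uniting that clade.
enlarged canines (derived state '1') is shared by all ingroup taxa — unites the whole ingroup.
Only Ornithoma, Pachyellus, and Sclerellus show the derived state '1' for setae branched, supporting them as a clade.
stem photosynthetic (derived state '0') is shared by Ornithoma and Pachyellus — a synapomorphy uniting that clade.
tarsal claw bifid (derived state '1') is unique to Xiphella (autapomorphy; uninformative for grouping).
Most parsimonious ingroup topology: (Ceratensis,(((Pachyellus,Ornithoma),Sclerellus),Xiphella)).
Sclerellus and Ornithoma share a more recent common ancestor with each other than either does with Ceratensis, so Ceratensis is the least closely related of the three.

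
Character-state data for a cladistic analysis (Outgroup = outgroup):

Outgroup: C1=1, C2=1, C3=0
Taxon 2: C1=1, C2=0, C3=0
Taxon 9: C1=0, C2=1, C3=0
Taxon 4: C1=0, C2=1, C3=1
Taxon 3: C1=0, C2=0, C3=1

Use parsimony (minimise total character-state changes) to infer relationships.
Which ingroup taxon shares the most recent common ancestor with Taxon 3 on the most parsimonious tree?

Taxon 4

Character polarity is set by the outgroup: the derived state is whichever differs from the outgroup's state, so for C1, C2 the derived state is '0', and for the remaining characters it is '1'.
C1: derived state '0' in Taxon 3, Taxon 4, and Taxon 9 only — synapomorphy for {Taxon 3, Taxon 4, Taxon 9}.
C2 (state '0') occurs in Taxon 2 and Taxon 3 but conflicts with the nesting implied by the other characters — most parsimoniously interpreted as homoplasy.
C3 (derived state '1') is shared by Taxon 3 and Taxon 4 — a synapomorphy uniting that clade.
Most parsimonious ingroup topology: (Taxon 2,(Taxon 9,(Taxon 4,Taxon 3))).
Taxon 3 and Taxon 4 form a cherry on this tree, so they are sister taxa.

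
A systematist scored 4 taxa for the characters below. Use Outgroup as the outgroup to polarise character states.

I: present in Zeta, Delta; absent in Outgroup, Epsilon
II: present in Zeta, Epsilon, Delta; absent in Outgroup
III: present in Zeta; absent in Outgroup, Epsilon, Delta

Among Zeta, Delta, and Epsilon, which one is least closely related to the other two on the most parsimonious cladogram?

The outgroup has state 'absent' for every character, so 'present' is the derived state throughout.
I (derived state 'present') is shared by Delta and Zeta — a synapomorphy uniting that clade.
All ingroup taxa share the derived state 'present' for II; it defines the ingroup but does not resolve relationships within it.
III (derived state 'present') is unique to Zeta (autapomorphy; uninformative for grouping).
Most parsimonious ingroup topology: ((Zeta,Delta),Epsilon).
Delta and Zeta share a more recent common ancestor with each other than either does with Epsilon, so Epsilon is the least closely related of the three.

Epsilon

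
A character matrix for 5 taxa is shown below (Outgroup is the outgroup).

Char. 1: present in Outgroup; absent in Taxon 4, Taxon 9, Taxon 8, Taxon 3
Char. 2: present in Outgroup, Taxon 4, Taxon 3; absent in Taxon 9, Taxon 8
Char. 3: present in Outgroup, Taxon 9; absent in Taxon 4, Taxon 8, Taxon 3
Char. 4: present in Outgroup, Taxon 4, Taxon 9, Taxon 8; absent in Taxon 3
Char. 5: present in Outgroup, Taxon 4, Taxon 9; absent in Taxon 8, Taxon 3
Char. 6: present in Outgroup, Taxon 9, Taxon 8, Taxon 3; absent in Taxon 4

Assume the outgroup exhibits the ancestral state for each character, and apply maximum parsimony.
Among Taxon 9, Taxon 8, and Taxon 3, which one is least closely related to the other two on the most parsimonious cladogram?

The outgroup has state 'present' for every character, so 'absent' is the derived state throughout.
All ingroup taxa share the derived state 'absent' for Char. 1; it defines the ingroup but does not resolve relationships within it.
Char. 2 (state 'absent') occurs in Taxon 8 and Taxon 9 but conflicts with the nesting implied by the other characters — most parsimoniously interpreted as homoplasy.
Only Taxon 3, Taxon 4, and Taxon 8 show the derived state 'absent' for Char. 3, supporting them as a clade.
Char. 4 (derived state 'absent') is unique to Taxon 3 (autapomorphy; uninformative for grouping).
Only Taxon 3 and Taxon 8 show the derived state 'absent' for Char. 5, supporting them as a clade.
Char. 6: derived state 'absent' in Taxon 4 only — an autapomorphy, so it tells us nothing about relationships among taxa.
Most parsimonious ingroup topology: ((Taxon 4,(Taxon 8,Taxon 3)),Taxon 9).
Taxon 8 and Taxon 3 share a more recent common ancestor with each other than either does with Taxon 9, so Taxon 9 is the least closely related of the three.

Taxon 9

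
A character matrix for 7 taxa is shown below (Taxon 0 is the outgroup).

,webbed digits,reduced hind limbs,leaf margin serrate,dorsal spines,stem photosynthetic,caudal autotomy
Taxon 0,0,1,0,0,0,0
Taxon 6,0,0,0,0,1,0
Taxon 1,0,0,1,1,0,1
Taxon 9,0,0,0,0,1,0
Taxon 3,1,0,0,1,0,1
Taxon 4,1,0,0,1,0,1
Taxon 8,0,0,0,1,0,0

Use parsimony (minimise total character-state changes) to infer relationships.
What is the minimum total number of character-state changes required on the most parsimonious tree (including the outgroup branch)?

Character polarity is set by the outgroup: the derived state is whichever differs from the outgroup's state, so for reduced hind limbs the derived state is '0', and for the remaining characters it is '1'.
Only Taxon 3 and Taxon 4 show the derived state '1' for webbed digits, supporting them as a clade.
reduced hind limbs (derived state '0') is shared by all ingroup taxa — unites the whole ingroup.
leaf margin serrate: derived state '1' in Taxon 1 only — an autapomorphy, so it tells us nothing about relationships among taxa.
dorsal spines: derived state '1' in Taxon 1, Taxon 3, Taxon 4, and Taxon 8 only — synapomorphy for {Taxon 1, Taxon 3, Taxon 4, Taxon 8}.
stem photosynthetic: derived state '1' in Taxon 6 and Taxon 9 only — synapomorphy for {Taxon 6, Taxon 9}.
caudal autotomy (derived state '1') is shared by Taxon 1, Taxon 3, and Taxon 4 — a synapomorphy uniting that clade.
Most parsimonious ingroup topology: ((Taxon 6,Taxon 9),((Taxon 1,(Taxon 3,Taxon 4)),Taxon 8)).
Changes per character on this tree: webbed digits: 1; reduced hind limbs: 1; leaf margin serrate: 1; dorsal spines: 1; stem photosynthetic: 1; caudal autotomy: 1.
Total = 6.

6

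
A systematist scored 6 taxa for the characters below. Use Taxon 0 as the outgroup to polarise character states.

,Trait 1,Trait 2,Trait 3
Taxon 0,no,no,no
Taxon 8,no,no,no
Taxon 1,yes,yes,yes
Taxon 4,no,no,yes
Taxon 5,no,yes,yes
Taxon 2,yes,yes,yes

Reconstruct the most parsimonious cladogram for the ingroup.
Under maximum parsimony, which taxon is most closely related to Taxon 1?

Taxon 2

The outgroup has state 'no' for every character, so 'yes' is the derived state throughout.
Trait 1: derived state 'yes' in Taxon 1 and Taxon 2 only — synapomorphy for {Taxon 1, Taxon 2}.
Trait 2: derived state 'yes' in Taxon 1, Taxon 2, and Taxon 5 only — synapomorphy for {Taxon 1, Taxon 2, Taxon 5}.
Trait 3: derived state 'yes' in Taxon 1, Taxon 2, Taxon 4, and Taxon 5 only — synapomorphy for {Taxon 1, Taxon 2, Taxon 4, Taxon 5}.
Most parsimonious ingroup topology: (Taxon 8,(((Taxon 1,Taxon 2),Taxon 5),Taxon 4)).
Taxon 1 and Taxon 2 form a cherry on this tree, so they are sister taxa.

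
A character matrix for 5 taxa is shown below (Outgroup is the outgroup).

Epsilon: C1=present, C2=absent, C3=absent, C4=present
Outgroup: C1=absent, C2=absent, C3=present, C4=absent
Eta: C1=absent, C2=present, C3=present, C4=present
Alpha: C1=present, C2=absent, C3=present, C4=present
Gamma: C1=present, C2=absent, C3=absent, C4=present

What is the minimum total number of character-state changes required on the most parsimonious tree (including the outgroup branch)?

Character polarity is set by the outgroup: the derived state is whichever differs from the outgroup's state, so for C3 the derived state is 'absent', and for the remaining characters it is 'present'.
Only Alpha, Epsilon, and Gamma show the derived state 'present' for C1, supporting them as a clade.
C2: derived state 'present' in Eta only — an autapomorphy, so it tells us nothing about relationships among taxa.
C3: derived state 'absent' in Epsilon and Gamma only — synapomorphy for {Epsilon, Gamma}.
C4 (derived state 'present') is shared by all ingroup taxa — unites the whole ingroup.
Most parsimonious ingroup topology: (((Gamma,Epsilon),Alpha),Eta).
Changes per character on this tree: C1: 1; C2: 1; C3: 1; C4: 1.
Total = 4.

4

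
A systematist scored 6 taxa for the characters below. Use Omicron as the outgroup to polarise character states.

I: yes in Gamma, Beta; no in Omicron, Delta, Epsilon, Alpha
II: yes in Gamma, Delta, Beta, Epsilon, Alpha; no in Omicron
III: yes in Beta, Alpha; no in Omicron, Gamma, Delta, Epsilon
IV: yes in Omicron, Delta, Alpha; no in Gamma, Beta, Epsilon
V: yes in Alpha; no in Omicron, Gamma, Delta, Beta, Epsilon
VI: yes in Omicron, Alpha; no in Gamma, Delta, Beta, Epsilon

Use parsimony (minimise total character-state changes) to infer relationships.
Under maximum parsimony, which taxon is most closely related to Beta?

Gamma

Character polarity is set by the outgroup: the derived state is whichever differs from the outgroup's state, so for IV, VI the derived state is 'no', and for the remaining characters it is 'yes'.
I (derived state 'yes') is shared by Beta and Gamma — a synapomorphy uniting that clade.
II (derived state 'yes') is shared by all ingroup taxa — unites the whole ingroup.
III groups Alpha and Beta, which is incompatible with the clades supported by the remaining characters; treating it as convergent (homoplasy) costs fewer steps than any alternative tree.
IV (derived state 'no') is shared by Beta, Epsilon, and Gamma — a synapomorphy uniting that clade.
V: derived state 'yes' in Alpha only — an autapomorphy, so it tells us nothing about relationships among taxa.
Only Beta, Delta, Epsilon, and Gamma show the derived state 'no' for VI, supporting them as a clade.
Most parsimonious ingroup topology: ((((Gamma,Beta),Epsilon),Delta),Alpha).
Beta and Gamma form a cherry on this tree, so they are sister taxa.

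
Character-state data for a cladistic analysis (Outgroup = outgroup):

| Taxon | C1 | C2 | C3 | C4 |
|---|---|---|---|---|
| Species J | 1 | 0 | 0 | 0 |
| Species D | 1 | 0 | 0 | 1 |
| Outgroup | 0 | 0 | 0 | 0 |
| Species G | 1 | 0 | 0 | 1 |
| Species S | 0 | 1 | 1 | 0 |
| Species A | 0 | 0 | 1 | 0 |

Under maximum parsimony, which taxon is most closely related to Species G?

Species D

The outgroup has state '0' for every character, so '1' is the derived state throughout.
C1: derived state '1' in Species D, Species G, and Species J only — synapomorphy for {Species D, Species G, Species J}.
C2 (derived state '1') is unique to Species S (autapomorphy; uninformative for grouping).
C3: derived state '1' in Species A and Species S only — synapomorphy for {Species A, Species S}.
Only Species D and Species G show the derived state '1' for C4, supporting them as a clade.
Most parsimonious ingroup topology: ((Species A,Species S),(Species J,(Species D,Species G))).
Species G and Species D form a cherry on this tree, so they are sister taxa.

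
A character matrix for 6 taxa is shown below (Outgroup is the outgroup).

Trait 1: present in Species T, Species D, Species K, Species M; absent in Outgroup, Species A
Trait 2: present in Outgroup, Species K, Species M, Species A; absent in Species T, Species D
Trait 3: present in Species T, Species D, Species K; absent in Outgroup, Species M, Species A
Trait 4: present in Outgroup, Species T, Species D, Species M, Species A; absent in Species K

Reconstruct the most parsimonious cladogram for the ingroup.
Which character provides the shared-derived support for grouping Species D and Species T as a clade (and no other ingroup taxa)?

Trait 2

Character polarity is set by the outgroup: the derived state is whichever differs from the outgroup's state, so for Trait 2, Trait 4 the derived state is 'absent', and for the remaining characters it is 'present'.
Only Species D, Species K, Species M, and Species T show the derived state 'present' for Trait 1, supporting them as a clade.
Only Species D and Species T show the derived state 'absent' for Trait 2, supporting them as a clade.
Trait 3: derived state 'present' in Species D, Species K, and Species T only — synapomorphy for {Species D, Species K, Species T}.
Trait 4: derived state 'absent' in Species K only — an autapomorphy, so it tells us nothing about relationships among taxa.
Most parsimonious ingroup topology: ((((Species T,Species D),Species K),Species M),Species A).
The clade {Species D, Species T} is supported by Trait 2: its derived state 'absent' occurs in exactly those taxa and in no other taxon (including the outgroup).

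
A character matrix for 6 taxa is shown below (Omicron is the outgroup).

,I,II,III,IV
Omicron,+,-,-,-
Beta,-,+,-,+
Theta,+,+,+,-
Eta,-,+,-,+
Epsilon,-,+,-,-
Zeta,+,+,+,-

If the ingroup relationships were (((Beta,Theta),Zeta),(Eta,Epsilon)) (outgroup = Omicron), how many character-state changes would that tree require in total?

Map each character onto (((Beta,Theta),Zeta),(Eta,Epsilon)) (rooted by Omicron) and count the minimum state changes it requires (Fitch parsimony):
I: 2; II: 1; III: 2; IV: 2.
Total tree length = 7.

7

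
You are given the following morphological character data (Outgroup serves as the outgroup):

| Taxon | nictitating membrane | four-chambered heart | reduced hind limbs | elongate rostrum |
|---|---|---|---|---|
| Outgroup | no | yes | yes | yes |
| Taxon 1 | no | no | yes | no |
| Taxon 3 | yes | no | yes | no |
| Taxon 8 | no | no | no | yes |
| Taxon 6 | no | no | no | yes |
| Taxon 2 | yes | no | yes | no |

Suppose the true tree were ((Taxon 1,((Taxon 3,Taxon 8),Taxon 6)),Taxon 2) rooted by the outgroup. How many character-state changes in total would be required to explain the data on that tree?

Map each character onto ((Taxon 1,((Taxon 3,Taxon 8),Taxon 6)),Taxon 2) (rooted by Outgroup) and count the minimum state changes it requires (Fitch parsimony):
nictitating membrane: 2; four-chambered heart: 1; reduced hind limbs: 2; elongate rostrum: 3.
Total tree length = 8.

8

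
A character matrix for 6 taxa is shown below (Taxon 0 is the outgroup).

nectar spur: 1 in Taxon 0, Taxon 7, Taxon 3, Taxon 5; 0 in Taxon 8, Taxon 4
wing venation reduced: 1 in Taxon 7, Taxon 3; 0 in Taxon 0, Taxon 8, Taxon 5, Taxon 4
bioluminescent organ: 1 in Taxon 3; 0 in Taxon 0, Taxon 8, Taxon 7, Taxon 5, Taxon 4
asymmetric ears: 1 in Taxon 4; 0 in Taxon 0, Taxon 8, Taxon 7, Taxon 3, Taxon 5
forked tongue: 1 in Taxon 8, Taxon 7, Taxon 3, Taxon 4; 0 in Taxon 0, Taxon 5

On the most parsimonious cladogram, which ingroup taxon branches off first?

Character polarity is set by the outgroup: the derived state is whichever differs from the outgroup's state, so for nectar spur the derived state is '0', and for the remaining characters it is '1'.
Only Taxon 4 and Taxon 8 show the derived state '0' for nectar spur, supporting them as a clade.
Only Taxon 3 and Taxon 7 show the derived state '1' for wing venation reduced, supporting them as a clade.
bioluminescent organ: derived state '1' in Taxon 3 only — an autapomorphy, so it tells us nothing about relationships among taxa.
asymmetric ears (derived state '1') is unique to Taxon 4 (autapomorphy; uninformative for grouping).
Only Taxon 3, Taxon 4, Taxon 7, and Taxon 8 show the derived state '1' for forked tongue, supporting them as a clade.
Most parsimonious ingroup topology: (((Taxon 8,Taxon 4),(Taxon 7,Taxon 3)),Taxon 5).
Taxon 5 is sister to the clade containing all other ingroup taxa, so it is the earliest-diverging (most basal) ingroup lineage.

Taxon 5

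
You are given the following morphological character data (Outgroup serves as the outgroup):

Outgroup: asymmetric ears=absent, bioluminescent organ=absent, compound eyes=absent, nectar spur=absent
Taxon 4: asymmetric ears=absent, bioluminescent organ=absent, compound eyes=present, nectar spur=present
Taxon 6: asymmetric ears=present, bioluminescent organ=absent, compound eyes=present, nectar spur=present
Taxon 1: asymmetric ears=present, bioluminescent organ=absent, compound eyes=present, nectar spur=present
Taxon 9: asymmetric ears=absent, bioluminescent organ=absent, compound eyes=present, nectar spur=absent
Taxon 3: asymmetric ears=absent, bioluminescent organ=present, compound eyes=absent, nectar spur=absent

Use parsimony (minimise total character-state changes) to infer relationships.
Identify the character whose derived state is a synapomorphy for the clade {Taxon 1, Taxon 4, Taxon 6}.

The outgroup has state 'absent' for every character, so 'present' is the derived state throughout.
asymmetric ears: derived state 'present' in Taxon 1 and Taxon 6 only — synapomorphy for {Taxon 1, Taxon 6}.
bioluminescent organ: derived state 'present' in Taxon 3 only — an autapomorphy, so it tells us nothing about relationships among taxa.
compound eyes: derived state 'present' in Taxon 1, Taxon 4, Taxon 6, and Taxon 9 only — synapomorphy for {Taxon 1, Taxon 4, Taxon 6, Taxon 9}.
Only Taxon 1, Taxon 4, and Taxon 6 show the derived state 'present' for nectar spur, supporting them as a clade.
Most parsimonious ingroup topology: (((Taxon 4,(Taxon 6,Taxon 1)),Taxon 9),Taxon 3).
The clade {Taxon 1, Taxon 4, Taxon 6} is supported by nectar spur: its derived state 'present' occurs in exactly those taxa and in no other taxon (including the outgroup).

nectar spur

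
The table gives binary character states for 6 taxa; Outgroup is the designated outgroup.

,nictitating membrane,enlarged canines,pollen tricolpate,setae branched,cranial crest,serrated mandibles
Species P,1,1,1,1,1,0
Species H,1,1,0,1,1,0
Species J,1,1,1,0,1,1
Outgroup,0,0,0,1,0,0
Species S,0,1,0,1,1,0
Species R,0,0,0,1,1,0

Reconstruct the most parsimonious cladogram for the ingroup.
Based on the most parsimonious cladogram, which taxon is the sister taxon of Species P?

Character polarity is set by the outgroup: the derived state is whichever differs from the outgroup's state, so for setae branched the derived state is '0', and for the remaining characters it is '1'.
nictitating membrane (derived state '1') is shared by Species H, Species J, and Species P — a synapomorphy uniting that clade.
Only Species H, Species J, Species P, and Species S show the derived state '1' for enlarged canines, supporting them as a clade.
Only Species J and Species P show the derived state '1' for pollen tricolpate, supporting them as a clade.
setae branched (derived state '0') is unique to Species J (autapomorphy; uninformative for grouping).
cranial crest (derived state '1') is shared by all ingroup taxa — unites the whole ingroup.
serrated mandibles: derived state '1' in Species J only — an autapomorphy, so it tells us nothing about relationships among taxa.
Most parsimonious ingroup topology: (Species R,(((Species J,Species P),Species H),Species S)).
Species P and Species J form a cherry on this tree, so they are sister taxa.

Species J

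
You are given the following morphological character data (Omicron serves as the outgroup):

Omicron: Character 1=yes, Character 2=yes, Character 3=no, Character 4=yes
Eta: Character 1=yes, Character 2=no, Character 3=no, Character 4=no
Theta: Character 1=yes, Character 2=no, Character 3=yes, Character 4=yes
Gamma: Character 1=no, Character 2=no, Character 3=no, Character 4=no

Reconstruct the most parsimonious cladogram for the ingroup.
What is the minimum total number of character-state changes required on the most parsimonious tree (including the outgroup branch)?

Character polarity is set by the outgroup: the derived state is whichever differs from the outgroup's state, so for Character 1, Character 2, Character 4 the derived state is 'no', and for the remaining characters it is 'yes'.
Character 1 (derived state 'no') is unique to Gamma (autapomorphy; uninformative for grouping).
All ingroup taxa share the derived state 'no' for Character 2; it defines the ingroup but does not resolve relationships within it.
Character 3 (derived state 'yes') is unique to Theta (autapomorphy; uninformative for grouping).
Character 4 (derived state 'no') is shared by Eta and Gamma — a synapomorphy uniting that clade.
Most parsimonious ingroup topology: ((Eta,Gamma),Theta).
Changes per character on this tree: Character 1: 1; Character 2: 1; Character 3: 1; Character 4: 1.
Total = 4.

4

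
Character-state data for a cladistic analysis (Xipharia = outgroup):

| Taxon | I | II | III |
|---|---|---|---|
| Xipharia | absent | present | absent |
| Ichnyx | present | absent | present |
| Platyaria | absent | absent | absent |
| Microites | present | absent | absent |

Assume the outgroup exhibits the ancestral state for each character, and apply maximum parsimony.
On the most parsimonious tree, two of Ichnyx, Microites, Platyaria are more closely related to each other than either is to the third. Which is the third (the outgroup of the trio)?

Platyaria

Character polarity is set by the outgroup: the derived state is whichever differs from the outgroup's state, so for II the derived state is 'absent', and for the remaining characters it is 'present'.
I: derived state 'present' in Ichnyx and Microites only — synapomorphy for {Ichnyx, Microites}.
All ingroup taxa share the derived state 'absent' for II; it defines the ingroup but does not resolve relationships within it.
III: derived state 'present' in Ichnyx only — an autapomorphy, so it tells us nothing about relationships among taxa.
Most parsimonious ingroup topology: ((Ichnyx,Microites),Platyaria).
Ichnyx and Microites share a more recent common ancestor with each other than either does with Platyaria, so Platyaria is the least closely related of the three.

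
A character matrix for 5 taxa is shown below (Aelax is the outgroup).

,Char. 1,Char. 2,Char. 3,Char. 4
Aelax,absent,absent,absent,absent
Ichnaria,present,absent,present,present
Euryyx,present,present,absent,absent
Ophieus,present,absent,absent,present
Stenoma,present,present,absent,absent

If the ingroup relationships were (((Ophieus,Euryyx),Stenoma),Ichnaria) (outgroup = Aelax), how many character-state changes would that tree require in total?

Map each character onto (((Ophieus,Euryyx),Stenoma),Ichnaria) (rooted by Aelax) and count the minimum state changes it requires (Fitch parsimony):
Char. 1: 1; Char. 2: 2; Char. 3: 1; Char. 4: 2.
Total tree length = 6.

6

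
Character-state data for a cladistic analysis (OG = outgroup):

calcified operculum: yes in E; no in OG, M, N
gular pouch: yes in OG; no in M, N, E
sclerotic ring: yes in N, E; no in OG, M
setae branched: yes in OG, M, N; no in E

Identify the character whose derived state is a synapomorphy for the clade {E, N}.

Character polarity is set by the outgroup: the derived state is whichever differs from the outgroup's state, so for gular pouch, setae branched the derived state is 'no', and for the remaining characters it is 'yes'.
calcified operculum: derived state 'yes' in E only — an autapomorphy, so it tells us nothing about relationships among taxa.
All ingroup taxa share the derived state 'no' for gular pouch; it defines the ingroup but does not resolve relationships within it.
sclerotic ring (derived state 'yes') is shared by E and N — a synapomorphy uniting that clade.
setae branched (derived state 'no') is unique to E (autapomorphy; uninformative for grouping).
Most parsimonious ingroup topology: (M,(N,E)).
The clade {E, N} is supported by sclerotic ring: its derived state 'yes' occurs in exactly those taxa and in no other taxon (including the outgroup).

sclerotic ring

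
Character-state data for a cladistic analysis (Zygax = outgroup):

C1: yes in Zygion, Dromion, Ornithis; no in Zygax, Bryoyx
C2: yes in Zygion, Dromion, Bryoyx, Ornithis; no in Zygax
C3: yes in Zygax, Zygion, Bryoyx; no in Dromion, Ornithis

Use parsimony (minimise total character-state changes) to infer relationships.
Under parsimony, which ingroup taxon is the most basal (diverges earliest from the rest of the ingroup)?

Character polarity is set by the outgroup: the derived state is whichever differs from the outgroup's state, so for C3 the derived state is 'no', and for the remaining characters it is 'yes'.
C1 (derived state 'yes') is shared by Dromion, Ornithis, and Zygion — a synapomorphy uniting that clade.
All ingroup taxa share the derived state 'yes' for C2; it defines the ingroup but does not resolve relationships within it.
C3 (derived state 'no') is shared by Dromion and Ornithis — a synapomorphy uniting that clade.
Most parsimonious ingroup topology: ((Zygion,(Dromion,Ornithis)),Bryoyx).
Bryoyx is sister to the clade containing all other ingroup taxa, so it is the earliest-diverging (most basal) ingroup lineage.

Bryoyx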